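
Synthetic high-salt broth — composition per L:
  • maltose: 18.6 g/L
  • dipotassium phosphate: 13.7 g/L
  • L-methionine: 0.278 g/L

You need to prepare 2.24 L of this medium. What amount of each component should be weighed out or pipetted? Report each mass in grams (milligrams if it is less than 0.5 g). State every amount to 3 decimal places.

maltose 41.664 g; dipotassium phosphate 30.688 g; L-methionine 0.623 g

Working volume: 2.24 L.
maltose: 18.6 g/L × 2.24 L = 41.664 g
dipotassium phosphate: 13.7 g/L × 2.24 L = 30.688 g
L-methionine: 0.278 g/L × 2.24 L = 0.623 g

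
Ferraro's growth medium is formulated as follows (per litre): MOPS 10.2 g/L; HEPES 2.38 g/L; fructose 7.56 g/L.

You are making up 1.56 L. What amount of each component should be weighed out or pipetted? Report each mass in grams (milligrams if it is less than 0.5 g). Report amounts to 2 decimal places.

Working volume: 1.56 L.
MOPS: 10.2 g/L × 1.56 L = 15.91 g
HEPES: 2.38 g/L × 1.56 L = 3.71 g
fructose: 7.56 g/L × 1.56 L = 11.79 g

MOPS 15.91 g; HEPES 3.71 g; fructose 11.79 g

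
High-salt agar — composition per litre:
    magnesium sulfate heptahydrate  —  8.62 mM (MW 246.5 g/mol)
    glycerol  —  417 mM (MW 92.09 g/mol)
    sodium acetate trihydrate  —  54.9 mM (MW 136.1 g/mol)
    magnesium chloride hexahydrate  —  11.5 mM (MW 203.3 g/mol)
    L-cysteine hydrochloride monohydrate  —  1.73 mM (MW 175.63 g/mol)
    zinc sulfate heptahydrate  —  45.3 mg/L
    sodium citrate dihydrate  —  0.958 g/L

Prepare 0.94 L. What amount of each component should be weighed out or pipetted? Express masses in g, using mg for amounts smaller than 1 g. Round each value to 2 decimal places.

magnesium sulfate heptahydrate 2.00 g; glycerol 36.10 g; sodium acetate trihydrate 7.02 g; magnesium chloride hexahydrate 2.20 g; L-cysteine hydrochloride monohydrate 285.61 mg; zinc sulfate heptahydrate 42.58 mg; sodium citrate dihydrate 900.52 mg

Scale factor relative to 1 L: 0.94.
magnesium sulfate heptahydrate: 8.62 mmol/L × 246.5 g/mol × 0.94 L ÷ 1000 = 2.00 g
glycerol: 417 mmol/L × 92.09 g/mol × 0.94 L ÷ 1000 = 36.10 g
sodium acetate trihydrate: 54.9 mmol/L × 136.1 g/mol × 0.94 L ÷ 1000 = 7.02 g
magnesium chloride hexahydrate: 11.5 mmol/L × 203.3 g/mol × 0.94 L ÷ 1000 = 2.20 g
L-cysteine hydrochloride monohydrate: 1.73 mmol/L × 175.63 mg/mmol × 0.94 L = 285.61 mg
zinc sulfate heptahydrate: 45.3 mg/L × 0.94 L = 42.58 mg
sodium citrate dihydrate: 0.958 g/L × 0.94 L = 0.90052 g = 900.52 mg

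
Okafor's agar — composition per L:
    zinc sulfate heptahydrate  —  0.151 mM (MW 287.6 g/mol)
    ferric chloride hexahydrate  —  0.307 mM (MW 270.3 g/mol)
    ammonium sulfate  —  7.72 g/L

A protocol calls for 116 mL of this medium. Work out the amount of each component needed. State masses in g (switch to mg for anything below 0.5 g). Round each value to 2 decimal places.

Scale factor relative to 1 L: 0.116.
zinc sulfate heptahydrate: 0.151 mmol/L × 287.6 mg/mmol × 0.116 L = 5.04 mg
ferric chloride hexahydrate: 0.307 mmol/L × 270.3 mg/mmol × 0.116 L = 9.63 mg
ammonium sulfate: 7.72 g/L × 0.116 L = 0.90 g

zinc sulfate heptahydrate 5.04 mg; ferric chloride hexahydrate 9.63 mg; ammonium sulfate 0.90 g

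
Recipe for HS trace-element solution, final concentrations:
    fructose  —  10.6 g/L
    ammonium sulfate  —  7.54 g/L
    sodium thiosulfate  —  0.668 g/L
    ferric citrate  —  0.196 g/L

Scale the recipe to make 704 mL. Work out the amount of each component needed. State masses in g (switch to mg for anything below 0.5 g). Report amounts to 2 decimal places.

fructose 7.46 g; ammonium sulfate 5.31 g; sodium thiosulfate 470.27 mg; ferric citrate 137.98 mg

Target volume = 704 mL = 0.704 L.
fructose: 10.6 g/L × 0.704 L = 7.46 g
ammonium sulfate: 7.54 g/L × 0.704 L = 5.31 g
sodium thiosulfate: 0.668 g/L × 0.704 L = 0.470272 g = 470.27 mg
ferric citrate: 0.196 g/L × 0.704 L = 0.137984 g = 137.98 mg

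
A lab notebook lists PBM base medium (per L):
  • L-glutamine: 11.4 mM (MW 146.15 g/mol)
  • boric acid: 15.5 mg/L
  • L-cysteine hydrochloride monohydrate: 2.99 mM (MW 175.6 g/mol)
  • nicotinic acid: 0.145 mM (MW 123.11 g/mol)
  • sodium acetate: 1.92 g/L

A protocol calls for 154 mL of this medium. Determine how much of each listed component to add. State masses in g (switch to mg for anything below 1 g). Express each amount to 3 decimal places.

L-glutamine 256.581 mg; boric acid 2.387 mg; L-cysteine hydrochloride monohydrate 80.857 mg; nicotinic acid 2.749 mg; sodium acetate 295.680 mg

Working volume: 154 mL = 0.154 L.
L-glutamine: 11.4 mmol/L × 146.15 mg/mmol × 0.154 L = 256.581 mg
boric acid: 15.5 mg/L × 0.154 L = 2.387 mg
L-cysteine hydrochloride monohydrate: 2.99 mmol/L × 175.6 mg/mmol × 0.154 L = 80.857 mg
nicotinic acid: 0.145 mmol/L × 123.11 mg/mmol × 0.154 L = 2.749 mg
sodium acetate: 1.92 g/L × 0.154 L = 0.29568 g = 295.680 mg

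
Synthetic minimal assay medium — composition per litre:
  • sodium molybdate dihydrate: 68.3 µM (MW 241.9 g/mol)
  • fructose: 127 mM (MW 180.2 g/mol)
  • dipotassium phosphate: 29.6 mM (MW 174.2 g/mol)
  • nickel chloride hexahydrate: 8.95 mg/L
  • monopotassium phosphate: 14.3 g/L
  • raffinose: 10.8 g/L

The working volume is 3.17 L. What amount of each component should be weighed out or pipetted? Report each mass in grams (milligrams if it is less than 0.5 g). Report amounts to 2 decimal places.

sodium molybdate dihydrate 52.37 mg; fructose 72.55 g; dipotassium phosphate 16.35 g; nickel chloride hexahydrate 28.37 mg; monopotassium phosphate 45.33 g; raffinose 34.24 g

Working volume: 3.17 L.
sodium molybdate dihydrate: 68.3 µmol/L × 241.9 g/mol × 3.17 L ÷ 1000 = 52.37 mg
fructose: 127 mmol/L × 180.2 g/mol × 3.17 L ÷ 1000 = 72.55 g
dipotassium phosphate: 29.6 mmol/L × 174.2 g/mol × 3.17 L ÷ 1000 = 16.35 g
nickel chloride hexahydrate: 8.95 mg/L × 3.17 L = 28.37 mg
monopotassium phosphate: 14.3 g/L × 3.17 L = 45.33 g
raffinose: 10.8 g/L × 3.17 L = 34.24 g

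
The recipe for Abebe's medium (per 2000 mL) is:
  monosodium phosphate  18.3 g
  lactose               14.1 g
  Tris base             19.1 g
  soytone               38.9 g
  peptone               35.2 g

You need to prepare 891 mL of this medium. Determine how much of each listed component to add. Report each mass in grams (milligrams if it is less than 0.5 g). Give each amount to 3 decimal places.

Scale factor = 891 mL / 2000 mL = 0.4455.
monosodium phosphate: 18.3 g × (891 mL / 2000 mL) = 8.153 g
lactose: 14.1 g × (891 mL / 2000 mL) = 6.282 g
Tris base: 19.1 g × (891 mL / 2000 mL) = 8.509 g
soytone: 38.9 g × (891 mL / 2000 mL) = 17.330 g
peptone: 35.2 g × (891 mL / 2000 mL) = 15.682 g

monosodium phosphate 8.153 g; lactose 6.282 g; Tris base 8.509 g; soytone 17.330 g; peptone 15.682 g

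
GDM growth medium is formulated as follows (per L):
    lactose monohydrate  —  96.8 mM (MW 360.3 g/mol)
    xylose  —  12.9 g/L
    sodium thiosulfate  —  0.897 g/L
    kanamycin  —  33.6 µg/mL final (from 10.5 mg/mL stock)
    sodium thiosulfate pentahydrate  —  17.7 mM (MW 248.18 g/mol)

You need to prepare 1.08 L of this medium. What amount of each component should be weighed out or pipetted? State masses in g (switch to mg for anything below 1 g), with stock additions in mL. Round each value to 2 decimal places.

lactose monohydrate 37.67 g; xylose 13.93 g; sodium thiosulfate 968.76 mg; kanamycin 3.46 mL; sodium thiosulfate pentahydrate 4.74 g

Scale factor relative to 1 L: 1.08.
lactose monohydrate: 96.8 mmol/L × 360.3 g/mol × 1.08 L ÷ 1000 = 37.67 g
xylose: 12.9 g/L × 1.08 L = 13.93 g
sodium thiosulfate: 0.897 g/L × 1.08 L = 0.96876 g = 968.76 mg
kanamycin: dilute stock: 33.6 µg/mL × 1080 mL ÷ 10500 µg/mL = 3.46 mL
sodium thiosulfate pentahydrate: 17.7 mmol/L × 248.18 g/mol × 1.08 L ÷ 1000 = 4.74 g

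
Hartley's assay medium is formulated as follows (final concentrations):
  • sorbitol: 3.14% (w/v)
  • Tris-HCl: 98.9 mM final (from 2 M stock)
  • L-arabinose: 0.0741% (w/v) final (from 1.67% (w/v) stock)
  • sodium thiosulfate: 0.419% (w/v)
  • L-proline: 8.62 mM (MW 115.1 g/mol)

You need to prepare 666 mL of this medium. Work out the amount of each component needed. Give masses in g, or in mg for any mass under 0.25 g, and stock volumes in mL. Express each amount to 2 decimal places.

Working volume: 666 mL = 0.666 L.
sorbitol: 3.14% w/v = 31.4 g/L → 31.4 × 0.666 L = 20.91 g
Tris-HCl: dilute stock: 98.9 mM × 666 mL ÷ 2000 mM = 32.93 mL
L-arabinose: C1V1 = C2V2 → 0.0741% ÷ 1.67% × 666 mL = 29.55 mL
sodium thiosulfate: 0.419 g per 100 mL × 666 mL ÷ 100 = 2.79 g
L-proline: 8.62 mmol/L × 115.1 g/mol × 0.666 L ÷ 1000 = 0.66 g

sorbitol 20.91 g; Tris-HCl 32.93 mL; L-arabinose 29.55 mL; sodium thiosulfate 2.79 g; L-proline 0.66 g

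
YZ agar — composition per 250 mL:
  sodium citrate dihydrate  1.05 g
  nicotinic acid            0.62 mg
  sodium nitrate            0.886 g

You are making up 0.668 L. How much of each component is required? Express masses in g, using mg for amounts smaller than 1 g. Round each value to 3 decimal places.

Ratio of target to recipe volume: 668 / 250 = 2.672.
sodium citrate dihydrate: 1.05 g × (668 mL / 250 mL) = 2.806 g
nicotinic acid: 0.62 mg × (668 mL / 250 mL) = 1.657 mg
sodium nitrate: 0.886 g × (668 mL / 250 mL) = 2.367 g

sodium citrate dihydrate 2.806 g; nicotinic acid 1.657 mg; sodium nitrate 2.367 g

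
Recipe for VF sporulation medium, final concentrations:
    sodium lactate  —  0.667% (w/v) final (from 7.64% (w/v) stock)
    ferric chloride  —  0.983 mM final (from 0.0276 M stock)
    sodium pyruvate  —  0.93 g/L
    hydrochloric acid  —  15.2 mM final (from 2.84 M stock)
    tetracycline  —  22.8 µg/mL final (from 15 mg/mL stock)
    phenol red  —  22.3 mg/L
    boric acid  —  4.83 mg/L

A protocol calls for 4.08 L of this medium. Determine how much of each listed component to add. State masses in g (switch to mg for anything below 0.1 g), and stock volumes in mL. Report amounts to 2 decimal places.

sodium lactate 356.20 mL; ferric chloride 145.31 mL; sodium pyruvate 3.79 g; hydrochloric acid 21.84 mL; tetracycline 6.20 mL; phenol red 90.98 mg; boric acid 19.71 mg

Scale factor relative to 1 L: 4.08.
sodium lactate: V = C2·V2/C1 = 0.667% ÷ 7.64% × 4080 mL = 356.20 mL
ferric chloride: C1V1 = C2V2 → 0.983 mM × 4080 mL ÷ 27.6 mM = 145.31 mL
sodium pyruvate: 0.93 g/L × 4.08 L = 3.79 g
hydrochloric acid: V = C2·V2/C1 = 15.2 mM × 4080 mL ÷ 2840 mM = 21.84 mL
tetracycline: C1V1 = C2V2 → 22.8 µg/mL × 4080 mL ÷ 15000 µg/mL = 6.20 mL
phenol red: 22.3 mg/L × 4.08 L = 90.98 mg
boric acid: 4.83 mg/L × 4.08 L = 19.71 mg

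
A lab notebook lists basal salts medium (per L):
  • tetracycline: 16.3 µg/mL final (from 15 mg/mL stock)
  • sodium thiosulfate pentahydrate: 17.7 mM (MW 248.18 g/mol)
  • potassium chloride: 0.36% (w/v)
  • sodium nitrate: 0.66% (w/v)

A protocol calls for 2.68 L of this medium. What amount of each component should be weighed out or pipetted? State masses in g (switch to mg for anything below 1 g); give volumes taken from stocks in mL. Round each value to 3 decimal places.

Scale factor relative to 1 L: 2.68.
tetracycline: C1V1 = C2V2 → 16.3 µg/mL × 2680 mL ÷ 15000 µg/mL = 2.912 mL
sodium thiosulfate pentahydrate: 17.7 mmol/L × 248.18 g/mol × 2.68 L ÷ 1000 = 11.773 g
potassium chloride: 0.36 g per 100 mL × 2680 mL ÷ 100 = 9.648 g
sodium nitrate: 0.66 g per 100 mL × 2680 mL ÷ 100 = 17.688 g

tetracycline 2.912 mL; sodium thiosulfate pentahydrate 11.773 g; potassium chloride 9.648 g; sodium nitrate 17.688 g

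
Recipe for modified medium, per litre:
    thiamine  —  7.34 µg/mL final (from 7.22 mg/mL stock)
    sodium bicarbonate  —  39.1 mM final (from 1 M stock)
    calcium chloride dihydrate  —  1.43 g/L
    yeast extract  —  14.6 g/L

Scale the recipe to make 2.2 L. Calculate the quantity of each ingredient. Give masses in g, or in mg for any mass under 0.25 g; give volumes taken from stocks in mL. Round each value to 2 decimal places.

Working volume: 2.2 L.
thiamine: V = C2·V2/C1 = 7.34 µg/mL × 2200 mL ÷ 7220 µg/mL = 2.24 mL
sodium bicarbonate: dilute stock: 39.1 mM × 2200 mL ÷ 1000 mM = 86.02 mL
calcium chloride dihydrate: 1.43 g/L × 2.2 L = 3.15 g
yeast extract: 14.6 g/L × 2.2 L = 32.12 g

thiamine 2.24 mL; sodium bicarbonate 86.02 mL; calcium chloride dihydrate 3.15 g; yeast extract 32.12 g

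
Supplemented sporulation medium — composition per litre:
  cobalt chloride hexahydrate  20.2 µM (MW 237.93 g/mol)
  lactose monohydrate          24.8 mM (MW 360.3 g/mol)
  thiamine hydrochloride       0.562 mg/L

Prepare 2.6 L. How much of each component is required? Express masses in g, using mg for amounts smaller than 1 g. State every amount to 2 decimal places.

cobalt chloride hexahydrate 12.50 mg; lactose monohydrate 23.23 g; thiamine hydrochloride 1.46 mg

Working volume: 2.6 L.
cobalt chloride hexahydrate: 20.2 µmol/L × 237.93 g/mol × 2.6 L ÷ 1000 = 12.50 mg
lactose monohydrate: 24.8 mmol/L × 360.3 g/mol × 2.6 L ÷ 1000 = 23.23 g
thiamine hydrochloride: 0.562 mg/L × 2.6 L = 1.46 mg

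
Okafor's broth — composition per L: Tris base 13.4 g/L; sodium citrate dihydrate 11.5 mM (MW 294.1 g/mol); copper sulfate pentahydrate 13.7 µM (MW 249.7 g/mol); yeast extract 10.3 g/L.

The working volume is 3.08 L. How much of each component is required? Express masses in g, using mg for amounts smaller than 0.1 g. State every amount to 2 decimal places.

Tris base 41.27 g; sodium citrate dihydrate 10.42 g; copper sulfate pentahydrate 10.54 mg; yeast extract 31.72 g

Working volume: 3.08 L.
Tris base: 13.4 g/L × 3.08 L = 41.27 g
sodium citrate dihydrate: 11.5 mmol/L × 294.1 g/mol × 3.08 L ÷ 1000 = 10.42 g
copper sulfate pentahydrate: 13.7 µmol/L × 249.7 g/mol × 3.08 L ÷ 1000 = 10.54 mg
yeast extract: 10.3 g/L × 3.08 L = 31.72 g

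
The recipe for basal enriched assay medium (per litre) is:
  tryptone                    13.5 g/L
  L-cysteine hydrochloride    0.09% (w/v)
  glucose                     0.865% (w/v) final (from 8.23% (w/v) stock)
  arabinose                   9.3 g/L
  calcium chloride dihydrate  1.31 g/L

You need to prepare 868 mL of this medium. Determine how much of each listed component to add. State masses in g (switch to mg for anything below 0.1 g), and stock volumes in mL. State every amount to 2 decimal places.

tryptone 11.72 g; L-cysteine hydrochloride 0.78 g; glucose 91.23 mL; arabinose 8.07 g; calcium chloride dihydrate 1.14 g

Target volume = 868 mL = 0.868 L.
tryptone: 13.5 g/L × 0.868 L = 11.72 g
L-cysteine hydrochloride: 0.09 g per 100 mL × 868 mL ÷ 100 = 0.78 g
glucose: dilute stock: 0.865% ÷ 8.23% × 868 mL = 91.23 mL
arabinose: 9.3 g/L × 0.868 L = 8.07 g
calcium chloride dihydrate: 1.31 g/L × 0.868 L = 1.14 g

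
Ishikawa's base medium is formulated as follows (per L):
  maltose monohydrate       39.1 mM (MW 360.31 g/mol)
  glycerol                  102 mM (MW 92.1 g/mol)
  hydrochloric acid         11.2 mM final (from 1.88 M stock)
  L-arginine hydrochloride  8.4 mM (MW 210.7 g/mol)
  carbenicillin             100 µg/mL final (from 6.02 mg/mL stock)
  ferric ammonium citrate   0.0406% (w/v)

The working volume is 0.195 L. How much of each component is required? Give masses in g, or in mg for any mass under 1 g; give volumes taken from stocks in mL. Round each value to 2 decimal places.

maltose monohydrate 2.75 g; glycerol 1.83 g; hydrochloric acid 1.16 mL; L-arginine hydrochloride 345.13 mg; carbenicillin 3.24 mL; ferric ammonium citrate 79.17 mg

Scale factor relative to 1 L: 0.195.
maltose monohydrate: 39.1 mmol/L × 360.31 g/mol × 0.195 L ÷ 1000 = 2.75 g
glycerol: 102 mmol/L × 92.1 g/mol × 0.195 L ÷ 1000 = 1.83 g
hydrochloric acid: dilute stock: 11.2 mM × 195 mL ÷ 1880 mM = 1.16 mL
L-arginine hydrochloride: 8.4 mmol/L × 210.7 mg/mmol × 0.195 L = 345.13 mg
carbenicillin: V = C2·V2/C1 = 100 µg/mL × 195 mL ÷ 6020 µg/mL = 3.24 mL
ferric ammonium citrate: 0.0406% w/v = 0.406 g/L → 0.406 × 0.195 L = 0.07917 g = 79.17 mg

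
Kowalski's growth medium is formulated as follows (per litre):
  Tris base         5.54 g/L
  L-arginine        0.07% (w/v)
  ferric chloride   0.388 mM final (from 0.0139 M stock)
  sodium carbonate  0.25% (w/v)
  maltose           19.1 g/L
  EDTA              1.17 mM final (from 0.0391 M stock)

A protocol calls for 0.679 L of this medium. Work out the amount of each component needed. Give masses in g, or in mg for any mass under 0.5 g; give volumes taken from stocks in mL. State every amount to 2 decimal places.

Working volume: 0.679 L.
Tris base: 5.54 g/L × 0.679 L = 3.76 g
L-arginine: 0.07 g per 100 mL × 679 mL ÷ 100 = 0.4753 g = 475.30 mg
ferric chloride: V = C2·V2/C1 = 0.388 mM × 679 mL ÷ 13.9 mM = 18.95 mL
sodium carbonate: 0.25% w/v = 2.5 g/L → 2.5 × 0.679 L = 1.70 g
maltose: 19.1 g/L × 0.679 L = 12.97 g
EDTA: C1V1 = C2V2 → 1.17 mM × 679 mL ÷ 39.1 mM = 20.32 mL

Tris base 3.76 g; L-arginine 475.30 mg; ferric chloride 18.95 mL; sodium carbonate 1.70 g; maltose 12.97 g; EDTA 20.32 mL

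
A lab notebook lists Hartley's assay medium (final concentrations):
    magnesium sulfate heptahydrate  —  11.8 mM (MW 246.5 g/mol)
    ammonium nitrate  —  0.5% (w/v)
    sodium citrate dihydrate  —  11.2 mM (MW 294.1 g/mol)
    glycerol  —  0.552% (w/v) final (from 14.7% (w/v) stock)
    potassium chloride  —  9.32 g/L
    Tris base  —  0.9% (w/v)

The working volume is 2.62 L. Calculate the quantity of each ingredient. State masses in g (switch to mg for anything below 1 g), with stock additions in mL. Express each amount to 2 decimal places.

Working volume: 2.62 L.
magnesium sulfate heptahydrate: 11.8 mmol/L × 246.5 g/mol × 2.62 L ÷ 1000 = 7.62 g
ammonium nitrate: 0.5 g per 100 mL × 2620 mL ÷ 100 = 13.10 g
sodium citrate dihydrate: 11.2 mmol/L × 294.1 g/mol × 2.62 L ÷ 1000 = 8.63 g
glycerol: C1V1 = C2V2 → 0.552% ÷ 14.7% × 2620 mL = 98.38 mL
potassium chloride: 9.32 g/L × 2.62 L = 24.42 g
Tris base: 0.9% w/v = 9 g/L → 9 × 2.62 L = 23.58 g

magnesium sulfate heptahydrate 7.62 g; ammonium nitrate 13.10 g; sodium citrate dihydrate 8.63 g; glycerol 98.38 mL; potassium chloride 24.42 g; Tris base 23.58 g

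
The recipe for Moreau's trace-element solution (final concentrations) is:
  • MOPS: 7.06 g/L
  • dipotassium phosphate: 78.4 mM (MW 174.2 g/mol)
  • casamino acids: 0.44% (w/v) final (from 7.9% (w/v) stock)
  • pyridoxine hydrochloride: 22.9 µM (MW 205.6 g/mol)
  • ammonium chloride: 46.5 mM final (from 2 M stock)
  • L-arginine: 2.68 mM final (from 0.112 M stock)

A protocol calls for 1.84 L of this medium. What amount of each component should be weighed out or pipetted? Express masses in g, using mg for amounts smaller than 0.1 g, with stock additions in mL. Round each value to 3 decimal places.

Working volume: 1.84 L.
MOPS: 7.06 g/L × 1.84 L = 12.990 g
dipotassium phosphate: 78.4 mmol/L × 174.2 g/mol × 1.84 L ÷ 1000 = 25.129 g
casamino acids: dilute stock: 0.44% ÷ 7.9% × 1840 mL = 102.481 mL
pyridoxine hydrochloride: 22.9 µmol/L × 205.6 g/mol × 1.84 L ÷ 1000 = 8.663 mg
ammonium chloride: dilute stock: 46.5 mM × 1840 mL ÷ 2000 mM = 42.780 mL
L-arginine: C1V1 = C2V2 → 2.68 mM × 1840 mL ÷ 112 mM = 44.029 mL

MOPS 12.990 g; dipotassium phosphate 25.129 g; casamino acids 102.481 mL; pyridoxine hydrochloride 8.663 mg; ammonium chloride 42.780 mL; L-arginine 44.029 mL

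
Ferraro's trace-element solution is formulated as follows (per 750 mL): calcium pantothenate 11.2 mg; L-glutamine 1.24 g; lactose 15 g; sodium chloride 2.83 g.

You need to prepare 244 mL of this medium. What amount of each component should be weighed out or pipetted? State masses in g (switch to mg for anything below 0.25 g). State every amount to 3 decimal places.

calcium pantothenate 3.644 mg; L-glutamine 0.403 g; lactose 4.880 g; sodium chloride 0.921 g

Ratio of target to recipe volume: 244 / 750 = 0.325333.
calcium pantothenate: 11.2 mg × (244 mL / 750 mL) = 3.644 mg
L-glutamine: 1.24 g × (244 mL / 750 mL) = 0.403 g
lactose: 15 g × (244 mL / 750 mL) = 4.880 g
sodium chloride: 2.83 g × (244 mL / 750 mL) = 0.921 g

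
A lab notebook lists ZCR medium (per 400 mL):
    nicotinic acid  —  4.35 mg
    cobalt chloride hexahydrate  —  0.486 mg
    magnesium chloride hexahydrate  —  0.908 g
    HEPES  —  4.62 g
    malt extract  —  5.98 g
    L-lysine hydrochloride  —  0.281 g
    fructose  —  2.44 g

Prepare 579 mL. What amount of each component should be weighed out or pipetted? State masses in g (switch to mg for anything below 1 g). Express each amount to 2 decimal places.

Ratio of target to recipe volume: 579 / 400 = 1.4475.
nicotinic acid: 4.35 mg × (579 mL / 400 mL) = 6.30 mg
cobalt chloride hexahydrate: 0.486 mg × (579 mL / 400 mL) = 0.70 mg
magnesium chloride hexahydrate: 0.908 g × (579 mL / 400 mL) = 1.31 g
HEPES: 4.62 g × (579 mL / 400 mL) = 6.69 g
malt extract: 5.98 g × (579 mL / 400 mL) = 8.66 g
L-lysine hydrochloride: 0.281 g × (579 mL / 400 mL) = 0.406748 g = 406.75 mg
fructose: 2.44 g × (579 mL / 400 mL) = 3.53 g

nicotinic acid 6.30 mg; cobalt chloride hexahydrate 0.70 mg; magnesium chloride hexahydrate 1.31 g; HEPES 6.69 g; malt extract 8.66 g; L-lysine hydrochloride 406.75 mg; fructose 3.53 g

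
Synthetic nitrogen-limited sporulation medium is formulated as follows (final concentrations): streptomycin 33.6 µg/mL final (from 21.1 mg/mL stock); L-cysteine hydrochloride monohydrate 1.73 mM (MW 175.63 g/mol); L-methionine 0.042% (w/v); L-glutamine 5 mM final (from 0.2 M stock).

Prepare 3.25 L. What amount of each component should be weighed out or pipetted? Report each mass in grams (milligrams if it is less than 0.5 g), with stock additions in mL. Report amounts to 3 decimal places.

Working volume: 3.25 L.
streptomycin: V = C2·V2/C1 = 33.6 µg/mL × 3250 mL ÷ 21100 µg/mL = 5.175 mL
L-cysteine hydrochloride monohydrate: 1.73 mmol/L × 175.63 g/mol × 3.25 L ÷ 1000 = 0.987 g
L-methionine: 0.042 g per 100 mL × 3250 mL ÷ 100 = 1.365 g
L-glutamine: V = C2·V2/C1 = 5 mM × 3250 mL ÷ 200 mM = 81.250 mL

streptomycin 5.175 mL; L-cysteine hydrochloride monohydrate 0.987 g; L-methionine 1.365 g; L-glutamine 81.250 mL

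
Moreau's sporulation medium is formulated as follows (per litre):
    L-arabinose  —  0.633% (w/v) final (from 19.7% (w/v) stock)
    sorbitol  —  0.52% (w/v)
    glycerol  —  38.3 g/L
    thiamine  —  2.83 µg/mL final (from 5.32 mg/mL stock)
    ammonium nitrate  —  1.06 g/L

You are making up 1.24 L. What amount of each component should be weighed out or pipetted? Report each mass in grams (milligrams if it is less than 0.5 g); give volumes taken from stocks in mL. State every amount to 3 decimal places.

Scale factor relative to 1 L: 1.24.
L-arabinose: dilute stock: 0.633% ÷ 19.7% × 1240 mL = 39.844 mL
sorbitol: 0.52 g per 100 mL × 1240 mL ÷ 100 = 6.448 g
glycerol: 38.3 g/L × 1.24 L = 47.492 g
thiamine: dilute stock: 2.83 µg/mL × 1240 mL ÷ 5320 µg/mL = 0.660 mL
ammonium nitrate: 1.06 g/L × 1.24 L = 1.314 g

L-arabinose 39.844 mL; sorbitol 6.448 g; glycerol 47.492 g; thiamine 0.660 mL; ammonium nitrate 1.314 g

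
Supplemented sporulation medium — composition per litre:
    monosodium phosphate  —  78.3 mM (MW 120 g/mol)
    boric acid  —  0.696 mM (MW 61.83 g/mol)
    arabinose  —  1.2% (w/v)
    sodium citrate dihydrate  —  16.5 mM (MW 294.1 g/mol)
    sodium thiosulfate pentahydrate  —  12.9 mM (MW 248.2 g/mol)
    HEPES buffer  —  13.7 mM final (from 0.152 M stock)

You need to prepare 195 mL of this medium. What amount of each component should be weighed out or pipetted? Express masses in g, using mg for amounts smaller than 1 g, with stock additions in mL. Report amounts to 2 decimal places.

monosodium phosphate 1.83 g; boric acid 8.39 mg; arabinose 2.34 g; sodium citrate dihydrate 946.27 mg; sodium thiosulfate pentahydrate 624.35 mg; HEPES buffer 17.58 mL

Target volume = 195 mL = 0.195 L.
monosodium phosphate: 78.3 mmol/L × 120 g/mol × 0.195 L ÷ 1000 = 1.83 g
boric acid: 0.696 mmol/L × 61.83 mg/mmol × 0.195 L = 8.39 mg
arabinose: 1.2% w/v = 12 g/L → 12 × 0.195 L = 2.34 g
sodium citrate dihydrate: 16.5 mmol/L × 294.1 mg/mmol × 0.195 L = 946.27 mg
sodium thiosulfate pentahydrate: 12.9 mmol/L × 248.2 mg/mmol × 0.195 L = 624.35 mg
HEPES buffer: C1V1 = C2V2 → 13.7 mM × 195 mL ÷ 152 mM = 17.58 mL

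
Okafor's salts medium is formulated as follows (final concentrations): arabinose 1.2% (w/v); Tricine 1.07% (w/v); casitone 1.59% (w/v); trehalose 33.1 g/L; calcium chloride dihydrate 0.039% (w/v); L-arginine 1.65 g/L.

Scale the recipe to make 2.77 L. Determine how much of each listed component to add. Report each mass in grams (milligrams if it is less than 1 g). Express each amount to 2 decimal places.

Working volume: 2.77 L.
arabinose: 1.2 g per 100 mL × 2770 mL ÷ 100 = 33.24 g
Tricine: 1.07 g per 100 mL × 2770 mL ÷ 100 = 29.64 g
casitone: 1.59% w/v = 15.9 g/L → 15.9 × 2.77 L = 44.04 g
trehalose: 33.1 g/L × 2.77 L = 91.69 g
calcium chloride dihydrate: 0.039% w/v = 0.39 g/L → 0.39 × 2.77 L = 1.08 g
L-arginine: 1.65 g/L × 2.77 L = 4.57 g

arabinose 33.24 g; Tricine 29.64 g; casitone 44.04 g; trehalose 91.69 g; calcium chloride dihydrate 1.08 g; L-arginine 4.57 g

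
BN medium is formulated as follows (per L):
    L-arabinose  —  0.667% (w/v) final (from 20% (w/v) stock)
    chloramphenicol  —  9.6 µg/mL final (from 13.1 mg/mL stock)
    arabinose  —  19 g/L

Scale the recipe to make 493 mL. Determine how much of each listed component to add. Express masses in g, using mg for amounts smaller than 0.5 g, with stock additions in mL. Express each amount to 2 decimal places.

L-arabinose 16.44 mL; chloramphenicol 0.36 mL; arabinose 9.37 g

Target volume = 493 mL = 0.493 L.
L-arabinose: V = C2·V2/C1 = 0.667% ÷ 20% × 493 mL = 16.44 mL
chloramphenicol: dilute stock: 9.6 µg/mL × 493 mL ÷ 13100 µg/mL = 0.36 mL
arabinose: 19 g/L × 0.493 L = 9.37 g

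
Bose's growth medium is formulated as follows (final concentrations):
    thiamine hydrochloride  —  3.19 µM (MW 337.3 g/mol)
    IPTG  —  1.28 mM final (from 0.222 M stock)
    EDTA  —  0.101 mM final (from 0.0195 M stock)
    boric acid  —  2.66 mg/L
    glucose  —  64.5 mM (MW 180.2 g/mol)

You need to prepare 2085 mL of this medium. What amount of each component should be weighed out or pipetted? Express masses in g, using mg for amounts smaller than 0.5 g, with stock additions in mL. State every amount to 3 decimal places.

Working volume: 2085 mL = 2.085 L.
thiamine hydrochloride: 3.19 µmol/L × 337.3 g/mol × 2.085 L ÷ 1000 = 2.243 mg
IPTG: V = C2·V2/C1 = 1.28 mM × 2085 mL ÷ 222 mM = 12.022 mL
EDTA: V = C2·V2/C1 = 0.101 mM × 2085 mL ÷ 19.5 mM = 10.799 mL
boric acid: 2.66 mg/L × 2.085 L = 5.546 mg
glucose: 64.5 mmol/L × 180.2 g/mol × 2.085 L ÷ 1000 = 24.234 g

thiamine hydrochloride 2.243 mg; IPTG 12.022 mL; EDTA 10.799 mL; boric acid 5.546 mg; glucose 24.234 g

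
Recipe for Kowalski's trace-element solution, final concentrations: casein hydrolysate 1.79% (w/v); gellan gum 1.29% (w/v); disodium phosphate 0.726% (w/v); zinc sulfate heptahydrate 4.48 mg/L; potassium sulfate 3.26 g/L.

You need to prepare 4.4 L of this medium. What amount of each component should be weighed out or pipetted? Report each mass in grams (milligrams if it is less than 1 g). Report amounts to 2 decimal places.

casein hydrolysate 78.76 g; gellan gum 56.76 g; disodium phosphate 31.94 g; zinc sulfate heptahydrate 19.71 mg; potassium sulfate 14.34 g

Scale factor relative to 1 L: 4.4.
casein hydrolysate: 1.79% w/v = 17.9 g/L → 17.9 × 4.4 L = 78.76 g
gellan gum: 1.29 g per 100 mL × 4400 mL ÷ 100 = 56.76 g
disodium phosphate: 0.726% w/v = 7.26 g/L → 7.26 × 4.4 L = 31.94 g
zinc sulfate heptahydrate: 4.48 mg/L × 4.4 L = 19.71 mg
potassium sulfate: 3.26 g/L × 4.4 L = 14.34 g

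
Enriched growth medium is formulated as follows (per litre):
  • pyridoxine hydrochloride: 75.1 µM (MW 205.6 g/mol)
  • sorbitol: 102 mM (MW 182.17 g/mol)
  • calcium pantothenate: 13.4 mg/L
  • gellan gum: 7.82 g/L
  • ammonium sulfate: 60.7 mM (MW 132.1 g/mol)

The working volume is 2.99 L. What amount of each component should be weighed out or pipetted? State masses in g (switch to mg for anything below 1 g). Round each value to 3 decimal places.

pyridoxine hydrochloride 46.167 mg; sorbitol 55.558 g; calcium pantothenate 40.066 mg; gellan gum 23.382 g; ammonium sulfate 23.975 g

Working volume: 2.99 L.
pyridoxine hydrochloride: 75.1 µmol/L × 205.6 g/mol × 2.99 L ÷ 1000 = 46.167 mg
sorbitol: 102 mmol/L × 182.17 g/mol × 2.99 L ÷ 1000 = 55.558 g
calcium pantothenate: 13.4 mg/L × 2.99 L = 40.066 mg
gellan gum: 7.82 g/L × 2.99 L = 23.382 g
ammonium sulfate: 60.7 mmol/L × 132.1 g/mol × 2.99 L ÷ 1000 = 23.975 g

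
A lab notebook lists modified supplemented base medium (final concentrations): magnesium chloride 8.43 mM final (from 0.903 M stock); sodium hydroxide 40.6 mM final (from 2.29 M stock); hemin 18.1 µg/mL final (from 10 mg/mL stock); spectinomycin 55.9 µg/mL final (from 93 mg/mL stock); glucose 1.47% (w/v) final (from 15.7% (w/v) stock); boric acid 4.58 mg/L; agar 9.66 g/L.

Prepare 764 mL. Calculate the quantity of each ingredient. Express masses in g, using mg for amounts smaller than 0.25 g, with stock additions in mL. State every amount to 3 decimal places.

magnesium chloride 7.132 mL; sodium hydroxide 13.545 mL; hemin 1.383 mL; spectinomycin 0.459 mL; glucose 71.534 mL; boric acid 3.499 mg; agar 7.380 g

Target volume = 764 mL = 0.764 L.
magnesium chloride: dilute stock: 8.43 mM × 764 mL ÷ 903 mM = 7.132 mL
sodium hydroxide: V = C2·V2/C1 = 40.6 mM × 764 mL ÷ 2290 mM = 13.545 mL
hemin: dilute stock: 18.1 µg/mL × 764 mL ÷ 10000 µg/mL = 1.383 mL
spectinomycin: dilute stock: 55.9 µg/mL × 764 mL ÷ 93000 µg/mL = 0.459 mL
glucose: C1V1 = C2V2 → 1.47% ÷ 15.7% × 764 mL = 71.534 mL
boric acid: 4.58 mg/L × 0.764 L = 3.499 mg
agar: 9.66 g/L × 0.764 L = 7.380 g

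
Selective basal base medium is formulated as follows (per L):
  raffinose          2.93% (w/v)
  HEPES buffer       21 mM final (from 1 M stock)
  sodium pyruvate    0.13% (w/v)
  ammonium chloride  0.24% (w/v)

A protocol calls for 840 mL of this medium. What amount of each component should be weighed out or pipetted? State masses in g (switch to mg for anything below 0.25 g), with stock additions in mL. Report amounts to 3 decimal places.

raffinose 24.612 g; HEPES buffer 17.640 mL; sodium pyruvate 1.092 g; ammonium chloride 2.016 g

Scale factor relative to 1 L: 0.84.
raffinose: 2.93 g per 100 mL × 840 mL ÷ 100 = 24.612 g
HEPES buffer: V = C2·V2/C1 = 21 mM × 840 mL ÷ 1000 mM = 17.640 mL
sodium pyruvate: 0.13% w/v = 1.3 g/L → 1.3 × 0.84 L = 1.092 g
ammonium chloride: 0.24 g per 100 mL × 840 mL ÷ 100 = 2.016 g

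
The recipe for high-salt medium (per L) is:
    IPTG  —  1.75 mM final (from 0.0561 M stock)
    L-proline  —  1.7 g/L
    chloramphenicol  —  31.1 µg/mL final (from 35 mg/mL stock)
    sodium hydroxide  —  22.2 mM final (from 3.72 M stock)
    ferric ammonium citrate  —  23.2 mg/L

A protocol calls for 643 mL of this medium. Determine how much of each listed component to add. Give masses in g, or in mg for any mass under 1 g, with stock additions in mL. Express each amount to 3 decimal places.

Target volume = 643 mL = 0.643 L.
IPTG: C1V1 = C2V2 → 1.75 mM × 643 mL ÷ 56.1 mM = 20.058 mL
L-proline: 1.7 g/L × 0.643 L = 1.093 g
chloramphenicol: V = C2·V2/C1 = 31.1 µg/mL × 643 mL ÷ 35000 µg/mL = 0.571 mL
sodium hydroxide: C1V1 = C2V2 → 22.2 mM × 643 mL ÷ 3720 mM = 3.837 mL
ferric ammonium citrate: 23.2 mg/L × 0.643 L = 14.918 mg

IPTG 20.058 mL; L-proline 1.093 g; chloramphenicol 0.571 mL; sodium hydroxide 3.837 mL; ferric ammonium citrate 14.918 mg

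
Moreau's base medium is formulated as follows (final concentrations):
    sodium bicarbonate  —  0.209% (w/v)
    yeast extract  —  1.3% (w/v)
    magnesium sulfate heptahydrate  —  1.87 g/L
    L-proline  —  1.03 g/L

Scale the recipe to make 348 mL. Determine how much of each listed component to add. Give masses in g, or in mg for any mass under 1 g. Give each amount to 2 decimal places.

sodium bicarbonate 727.32 mg; yeast extract 4.52 g; magnesium sulfate heptahydrate 650.76 mg; L-proline 358.44 mg

Working volume: 348 mL = 0.348 L.
sodium bicarbonate: 0.209 g per 100 mL × 348 mL ÷ 100 = 0.72732 g = 727.32 mg
yeast extract: 1.3 g per 100 mL × 348 mL ÷ 100 = 4.52 g
magnesium sulfate heptahydrate: 1.87 g/L × 0.348 L = 0.65076 g = 650.76 mg
L-proline: 1.03 g/L × 0.348 L = 0.35844 g = 358.44 mg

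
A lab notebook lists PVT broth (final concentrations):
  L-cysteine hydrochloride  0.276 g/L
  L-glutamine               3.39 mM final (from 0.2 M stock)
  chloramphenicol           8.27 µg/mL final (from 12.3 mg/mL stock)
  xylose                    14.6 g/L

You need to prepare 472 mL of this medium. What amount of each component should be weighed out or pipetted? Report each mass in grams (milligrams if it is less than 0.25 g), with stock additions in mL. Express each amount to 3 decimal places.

L-cysteine hydrochloride 130.272 mg; L-glutamine 8.000 mL; chloramphenicol 0.317 mL; xylose 6.891 g

Target volume = 472 mL = 0.472 L.
L-cysteine hydrochloride: 0.276 g/L × 0.472 L = 0.130272 g = 130.272 mg
L-glutamine: C1V1 = C2V2 → 3.39 mM × 472 mL ÷ 200 mM = 8.000 mL
chloramphenicol: dilute stock: 8.27 µg/mL × 472 mL ÷ 12300 µg/mL = 0.317 mL
xylose: 14.6 g/L × 0.472 L = 6.891 g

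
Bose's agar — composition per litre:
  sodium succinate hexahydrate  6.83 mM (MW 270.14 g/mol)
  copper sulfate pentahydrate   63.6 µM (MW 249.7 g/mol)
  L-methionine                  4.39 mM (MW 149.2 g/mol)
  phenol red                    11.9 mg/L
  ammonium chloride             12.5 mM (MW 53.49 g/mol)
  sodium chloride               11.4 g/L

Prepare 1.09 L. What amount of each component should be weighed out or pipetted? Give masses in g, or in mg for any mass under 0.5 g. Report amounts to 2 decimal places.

sodium succinate hexahydrate 2.01 g; copper sulfate pentahydrate 17.31 mg; L-methionine 0.71 g; phenol red 12.97 mg; ammonium chloride 0.73 g; sodium chloride 12.43 g

Working volume: 1.09 L.
sodium succinate hexahydrate: 6.83 mmol/L × 270.14 g/mol × 1.09 L ÷ 1000 = 2.01 g
copper sulfate pentahydrate: 63.6 µmol/L × 249.7 g/mol × 1.09 L ÷ 1000 = 17.31 mg
L-methionine: 4.39 mmol/L × 149.2 g/mol × 1.09 L ÷ 1000 = 0.71 g
phenol red: 11.9 mg/L × 1.09 L = 12.97 mg
ammonium chloride: 12.5 mmol/L × 53.49 g/mol × 1.09 L ÷ 1000 = 0.73 g
sodium chloride: 11.4 g/L × 1.09 L = 12.43 g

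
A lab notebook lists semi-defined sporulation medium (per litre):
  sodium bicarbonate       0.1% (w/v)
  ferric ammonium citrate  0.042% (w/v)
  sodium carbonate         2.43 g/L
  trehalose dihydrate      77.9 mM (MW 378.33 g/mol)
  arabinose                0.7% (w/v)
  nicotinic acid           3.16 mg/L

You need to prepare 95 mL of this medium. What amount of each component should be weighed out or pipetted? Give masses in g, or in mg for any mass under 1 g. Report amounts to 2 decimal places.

Scale factor relative to 1 L: 0.095.
sodium bicarbonate: 0.1% w/v = 1 g/L → 1 × 0.095 L = 0.095 g = 95.00 mg
ferric ammonium citrate: 0.042 g per 100 mL × 95 mL ÷ 100 = 0.0399 g = 39.90 mg
sodium carbonate: 2.43 g/L × 0.095 L = 0.23085 g = 230.85 mg
trehalose dihydrate: 77.9 mmol/L × 378.33 g/mol × 0.095 L ÷ 1000 = 2.80 g
arabinose: 0.7 g per 100 mL × 95 mL ÷ 100 = 0.665 g = 665.00 mg
nicotinic acid: 3.16 mg/L × 0.095 L = 0.30 mg

sodium bicarbonate 95.00 mg; ferric ammonium citrate 39.90 mg; sodium carbonate 230.85 mg; trehalose dihydrate 2.80 g; arabinose 665.00 mg; nicotinic acid 0.30 mg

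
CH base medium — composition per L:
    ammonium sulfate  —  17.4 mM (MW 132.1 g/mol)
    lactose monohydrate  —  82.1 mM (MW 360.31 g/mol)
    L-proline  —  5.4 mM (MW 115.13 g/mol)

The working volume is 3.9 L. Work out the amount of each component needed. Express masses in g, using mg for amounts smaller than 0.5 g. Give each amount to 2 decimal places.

Working volume: 3.9 L.
ammonium sulfate: 17.4 mmol/L × 132.1 g/mol × 3.9 L ÷ 1000 = 8.96 g
lactose monohydrate: 82.1 mmol/L × 360.31 g/mol × 3.9 L ÷ 1000 = 115.37 g
L-proline: 5.4 mmol/L × 115.13 g/mol × 3.9 L ÷ 1000 = 2.42 g

ammonium sulfate 8.96 g; lactose monohydrate 115.37 g; L-proline 2.42 g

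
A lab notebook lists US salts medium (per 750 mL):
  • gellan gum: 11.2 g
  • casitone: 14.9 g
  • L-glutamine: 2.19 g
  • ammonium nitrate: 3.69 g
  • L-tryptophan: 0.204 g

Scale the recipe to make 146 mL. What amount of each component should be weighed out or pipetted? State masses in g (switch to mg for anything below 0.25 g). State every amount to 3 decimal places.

gellan gum 2.180 g; casitone 2.901 g; L-glutamine 0.426 g; ammonium nitrate 0.718 g; L-tryptophan 39.712 mg

Ratio of target to recipe volume: 146 / 750 = 0.194667.
gellan gum: 11.2 g × (146 mL / 750 mL) = 2.180 g
casitone: 14.9 g × (146 mL / 750 mL) = 2.901 g
L-glutamine: 2.19 g × (146 mL / 750 mL) = 0.426 g
ammonium nitrate: 3.69 g × (146 mL / 750 mL) = 0.718 g
L-tryptophan: 0.204 g × (146 mL / 750 mL) = 0.039712 g = 39.712 mg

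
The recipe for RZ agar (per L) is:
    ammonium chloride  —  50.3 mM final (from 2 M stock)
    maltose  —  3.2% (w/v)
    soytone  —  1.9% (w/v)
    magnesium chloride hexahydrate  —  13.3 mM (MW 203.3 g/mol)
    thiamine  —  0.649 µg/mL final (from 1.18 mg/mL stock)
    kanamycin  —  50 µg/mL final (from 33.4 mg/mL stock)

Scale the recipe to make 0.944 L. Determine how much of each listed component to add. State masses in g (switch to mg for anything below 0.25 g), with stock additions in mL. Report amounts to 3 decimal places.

ammonium chloride 23.742 mL; maltose 30.208 g; soytone 17.936 g; magnesium chloride hexahydrate 2.552 g; thiamine 0.519 mL; kanamycin 1.413 mL

Working volume: 0.944 L.
ammonium chloride: V = C2·V2/C1 = 50.3 mM × 944 mL ÷ 2000 mM = 23.742 mL
maltose: 3.2 g per 100 mL × 944 mL ÷ 100 = 30.208 g
soytone: 1.9% w/v = 19 g/L → 19 × 0.944 L = 17.936 g
magnesium chloride hexahydrate: 13.3 mmol/L × 203.3 g/mol × 0.944 L ÷ 1000 = 2.552 g
thiamine: C1V1 = C2V2 → 0.649 µg/mL × 944 mL ÷ 1180 µg/mL = 0.519 mL
kanamycin: C1V1 = C2V2 → 50 µg/mL × 944 mL ÷ 33400 µg/mL = 1.413 mL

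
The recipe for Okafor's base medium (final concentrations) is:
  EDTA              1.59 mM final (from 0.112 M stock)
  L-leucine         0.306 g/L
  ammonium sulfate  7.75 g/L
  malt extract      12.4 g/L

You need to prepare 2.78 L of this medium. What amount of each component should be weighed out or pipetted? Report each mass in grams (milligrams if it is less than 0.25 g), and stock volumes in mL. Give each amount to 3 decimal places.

EDTA 39.466 mL; L-leucine 0.851 g; ammonium sulfate 21.545 g; malt extract 34.472 g

Scale factor relative to 1 L: 2.78.
EDTA: dilute stock: 1.59 mM × 2780 mL ÷ 112 mM = 39.466 mL
L-leucine: 0.306 g/L × 2.78 L = 0.851 g
ammonium sulfate: 7.75 g/L × 2.78 L = 21.545 g
malt extract: 12.4 g/L × 2.78 L = 34.472 g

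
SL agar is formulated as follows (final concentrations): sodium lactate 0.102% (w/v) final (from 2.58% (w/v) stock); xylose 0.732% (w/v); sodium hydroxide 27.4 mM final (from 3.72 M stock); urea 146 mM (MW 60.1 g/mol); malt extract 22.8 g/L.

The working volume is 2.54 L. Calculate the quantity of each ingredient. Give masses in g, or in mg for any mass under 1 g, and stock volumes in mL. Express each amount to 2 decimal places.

Working volume: 2.54 L.
sodium lactate: C1V1 = C2V2 → 0.102% ÷ 2.58% × 2540 mL = 100.42 mL
xylose: 0.732 g per 100 mL × 2540 mL ÷ 100 = 18.59 g
sodium hydroxide: V = C2·V2/C1 = 27.4 mM × 2540 mL ÷ 3720 mM = 18.71 mL
urea: 146 mmol/L × 60.1 g/mol × 2.54 L ÷ 1000 = 22.29 g
malt extract: 22.8 g/L × 2.54 L = 57.91 g

sodium lactate 100.42 mL; xylose 18.59 g; sodium hydroxide 18.71 mL; urea 22.29 g; malt extract 57.91 g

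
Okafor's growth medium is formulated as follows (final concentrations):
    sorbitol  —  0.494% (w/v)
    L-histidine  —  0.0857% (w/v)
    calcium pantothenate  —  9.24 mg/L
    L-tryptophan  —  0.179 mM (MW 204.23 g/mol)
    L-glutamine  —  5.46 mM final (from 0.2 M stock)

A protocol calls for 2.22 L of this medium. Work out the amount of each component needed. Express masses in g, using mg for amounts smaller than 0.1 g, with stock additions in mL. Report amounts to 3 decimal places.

Working volume: 2.22 L.
sorbitol: 0.494 g per 100 mL × 2220 mL ÷ 100 = 10.967 g
L-histidine: 0.0857 g per 100 mL × 2220 mL ÷ 100 = 1.903 g
calcium pantothenate: 9.24 mg/L × 2.22 L = 20.513 mg
L-tryptophan: 0.179 mmol/L × 204.23 mg/mmol × 2.22 L = 81.157 mg
L-glutamine: V = C2·V2/C1 = 5.46 mM × 2220 mL ÷ 200 mM = 60.606 mL

sorbitol 10.967 g; L-histidine 1.903 g; calcium pantothenate 20.513 mg; L-tryptophan 81.157 mg; L-glutamine 60.606 mL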